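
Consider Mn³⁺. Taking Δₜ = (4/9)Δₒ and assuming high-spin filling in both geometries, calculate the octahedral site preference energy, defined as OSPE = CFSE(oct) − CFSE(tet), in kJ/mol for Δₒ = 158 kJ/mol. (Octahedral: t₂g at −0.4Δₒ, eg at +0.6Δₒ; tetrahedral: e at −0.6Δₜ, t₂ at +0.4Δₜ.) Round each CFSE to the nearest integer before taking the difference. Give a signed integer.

Mn is in group 7, so Mn³⁺ is d⁴ (7 − 3 = 4).
Octahedral high-spin t₂g³ eg¹: CFSE = -0.6 × 158 = -95 kJ/mol.
In a tetrahedral site the filling is e² t₂²: CFSE(tet) = -0.4Δₜ = -0.4 × (4/9)(158) = -28 kJ/mol.
OSPE = CFSE(oct) − CFSE(tet) = -95 − (-28) = -67 kJ/mol.

-67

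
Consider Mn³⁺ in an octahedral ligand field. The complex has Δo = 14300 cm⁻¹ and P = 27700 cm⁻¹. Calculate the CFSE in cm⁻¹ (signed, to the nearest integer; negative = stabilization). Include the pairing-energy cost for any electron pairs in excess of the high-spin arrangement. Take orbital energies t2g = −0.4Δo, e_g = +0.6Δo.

-8580

Mn is in group 7, so Mn³⁺ is d⁴ (7 − 3 = 4).
Here Δo < P (14300 < 27700), so the high-spin state is favoured.
Configuration: t2g^3 e_g^1.
Orbital CFSE = -0.6Δo = -0.6 × 14300 = -8580 cm⁻¹.
High-spin has no excess pairs, so no pairing correction applies.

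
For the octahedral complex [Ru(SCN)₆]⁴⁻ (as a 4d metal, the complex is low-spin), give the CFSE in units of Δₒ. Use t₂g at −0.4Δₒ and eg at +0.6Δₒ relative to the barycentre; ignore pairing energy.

Each SCN⁻ contributes -1; 6 × (-1) = -6. With overall charge -4, Ru is in the +2 oxidation state.
Ru²⁺: group 8, so d-count = 8 − 2 = 6.
Configuration: t₂g⁶ eg⁰.
CFSE = 6(-0.4Δₒ) + 0(0.6Δₒ) = -2.4Δₒ + 0.0Δₒ = -2.4Δₒ.

-2.4 Δₒ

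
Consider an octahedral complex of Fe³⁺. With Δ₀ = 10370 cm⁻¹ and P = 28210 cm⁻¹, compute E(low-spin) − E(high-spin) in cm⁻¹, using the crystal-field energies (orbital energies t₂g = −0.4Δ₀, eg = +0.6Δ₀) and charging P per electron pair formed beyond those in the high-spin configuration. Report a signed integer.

35680

Fe is in group 8, so Fe³⁺ is d⁵ (8 − 3 = 5).
High-spin: t₂g³ eg², CFSE = 0.0Δ₀ = 0 cm⁻¹.
Low-spin: t₂g⁵ eg⁰, orbital CFSE = -2.0Δ₀ = -20740 cm⁻¹; plus 2 excess pairs × P = +56420 cm⁻¹; total 35680 cm⁻¹.
The difference is 35680 − (0) = 35680 cm⁻¹, so high-spin lies lower.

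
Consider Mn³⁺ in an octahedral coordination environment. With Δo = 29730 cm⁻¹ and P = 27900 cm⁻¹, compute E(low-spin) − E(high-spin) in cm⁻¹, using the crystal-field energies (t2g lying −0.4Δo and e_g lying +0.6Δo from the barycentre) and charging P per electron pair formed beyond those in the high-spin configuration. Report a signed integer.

-1830

Mn is in group 7, so Mn³⁺ is d⁴ (7 − 3 = 4).
High-spin: t2g^3 e_g^1, CFSE = -0.6Δo = -17838 cm⁻¹.
Low-spin t2g^4 e_g^0 gives -1.6Δo = -47568 cm⁻¹, but forming 1 extra pair costs 1P = 27900 cm⁻¹, so E(LS) = -47568 + 27900 = -19668 cm⁻¹.
The difference is -19668 − (-17838) = -1830 cm⁻¹, so low-spin lies lower.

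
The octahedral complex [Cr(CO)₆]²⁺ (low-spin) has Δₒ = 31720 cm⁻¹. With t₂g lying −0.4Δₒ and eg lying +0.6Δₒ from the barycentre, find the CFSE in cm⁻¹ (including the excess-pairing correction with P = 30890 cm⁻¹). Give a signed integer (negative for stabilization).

-19862

CO is neutral, so the +2 overall charge sits on Cr: oxidation state +2.
Group 6 minus oxidation state +2 gives a d⁴ configuration for Cr²⁺.
Electron filling gives t₂g⁴ eg⁰.
Orbital CFSE = 4(-0.4) + 0(0.6) = -1.6Δₒ = -1.6 × 31720 = -50752 cm⁻¹.
Relative to high-spin t₂g³ eg¹ (0 paired), the low-spin configuration has 1 additional pair, contributing +1 × 30890 = +30890 cm⁻¹.
Overall CFSE = -50752 + 30890 = -19862 cm⁻¹.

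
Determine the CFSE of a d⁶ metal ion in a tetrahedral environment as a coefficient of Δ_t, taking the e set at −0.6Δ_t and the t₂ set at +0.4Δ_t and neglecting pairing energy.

With tetrahedral geometry the complex is necessarily high-spin.
Configuration: e³ t₂³.
CFSE = 3(-0.6Δ_t) + 3(0.4Δ_t) = -1.8Δ_t + 1.2Δ_t = -0.6Δ_t.

-0.6 Δ_t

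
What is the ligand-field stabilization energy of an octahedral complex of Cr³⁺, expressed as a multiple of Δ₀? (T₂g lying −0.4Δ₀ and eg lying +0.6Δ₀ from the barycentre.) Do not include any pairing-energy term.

Cr sits in group 6; removing 3 electrons leaves Cr³⁺ with 6 − 3 = 3 d electrons.
Configuration: t₂g³ eg⁰.
CFSE = 3(-0.4Δ₀) + 0(0.6Δ₀) = -1.2Δ₀ + 0.0Δ₀ = -1.2Δ₀.

-1.2 Δ₀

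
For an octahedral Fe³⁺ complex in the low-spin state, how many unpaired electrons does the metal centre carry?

1

Group 8 minus oxidation state +3 gives a d⁵ configuration for Fe³⁺.
Configuration: t₂g⁵ eg⁰, giving 1 unpaired electron.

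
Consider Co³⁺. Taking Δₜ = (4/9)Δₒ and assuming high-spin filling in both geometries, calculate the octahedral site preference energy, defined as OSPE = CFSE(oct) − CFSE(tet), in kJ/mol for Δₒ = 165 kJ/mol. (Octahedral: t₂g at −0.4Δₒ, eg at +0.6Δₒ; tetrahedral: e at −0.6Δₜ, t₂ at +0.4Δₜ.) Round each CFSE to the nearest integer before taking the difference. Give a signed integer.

Group 9 minus oxidation state +3 gives a d⁶ configuration for Co³⁺.
Octahedral high-spin t₂g⁴ eg²: CFSE = -0.4 × 165 = -66 kJ/mol.
Tetrahedral: e³ t₂³, CFSE = 3(−0.6) + 3(+0.4) = -0.6Δₜ = -0.6 × (4/9) × 165 = -44 kJ/mol.
OSPE = -66 − (-44) = -22 kJ/mol.

-22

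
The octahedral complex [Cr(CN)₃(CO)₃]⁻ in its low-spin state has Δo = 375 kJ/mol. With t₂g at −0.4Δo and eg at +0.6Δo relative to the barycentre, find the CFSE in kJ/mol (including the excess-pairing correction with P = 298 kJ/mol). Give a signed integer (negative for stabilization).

-302

Ligand charges: 3×(-1) from CN⁻ and 3×(+0) from CO sum to -3; with overall charge -1, Cr is +2.
Group 6 minus oxidation state +2 gives a d⁴ configuration for Cr²⁺.
The d⁴ electrons fill as t₂g⁴ eg⁰.
Orbital CFSE = 4(-0.4) + 0(0.6) = -1.6Δo = -1.6 × 375 = -600 kJ/mol.
Pairing penalty: 1 pair vs 0 in the high-spin reference → 1 extra × P = 298 kJ/mol.
Net CFSE = -600 + 298 = -302 kJ/mol.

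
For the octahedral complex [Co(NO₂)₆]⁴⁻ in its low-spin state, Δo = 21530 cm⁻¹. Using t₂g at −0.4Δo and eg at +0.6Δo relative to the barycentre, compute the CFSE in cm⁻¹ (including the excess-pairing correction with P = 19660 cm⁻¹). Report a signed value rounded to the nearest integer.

-19094

Each NO₂⁻ contributes -1; 6 × (-1) = -6. With overall charge -4, Co is in the +2 oxidation state.
Co is in group 9, so Co²⁺ is d⁷ (9 − 2 = 7).
The d⁷ electrons fill as t₂g⁶ eg¹.
Orbital CFSE = 6(-0.4) + 1(0.6) = -1.8Δo = -1.8 × 21530 = -38754 cm⁻¹.
Pairing penalty: 3 pairs vs 2 in the high-spin reference → 1 extra × P = 19660 cm⁻¹.
Combining: -38754 + 19660 = -19094 cm⁻¹.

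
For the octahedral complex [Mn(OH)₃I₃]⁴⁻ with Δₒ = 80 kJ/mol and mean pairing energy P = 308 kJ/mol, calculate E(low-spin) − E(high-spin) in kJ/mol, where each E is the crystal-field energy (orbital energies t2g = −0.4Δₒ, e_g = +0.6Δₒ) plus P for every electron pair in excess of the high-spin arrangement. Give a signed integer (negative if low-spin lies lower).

456

Ligand charges: 3×(-1) from OH⁻ and 3×(-1) from I⁻ sum to -6; with overall charge -4, Mn is +2.
Mn is in group 7, so Mn²⁺ is d⁵ (7 − 2 = 5).
High-spin: t2g^3 e_g^2, CFSE = 0.0Δₒ = 0 kJ/mol.
For low-spin the configuration is t2g^5 e_g^0: orbital energy -2.0 × 80 = -160 kJ/mol, and 2 additional pairs relative to high-spin add 616 kJ/mol, giving 456 kJ/mol.
E(LS) − E(HS) = 456 − (0) = 456 kJ/mol.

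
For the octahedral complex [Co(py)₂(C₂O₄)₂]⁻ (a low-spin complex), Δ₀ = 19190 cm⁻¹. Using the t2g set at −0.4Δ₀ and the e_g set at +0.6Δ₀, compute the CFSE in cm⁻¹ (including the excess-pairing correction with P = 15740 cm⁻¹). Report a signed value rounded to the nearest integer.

-14576

Ligand charges: 2×(+0) from py and 2×(-2) from C₂O₄²⁻ sum to -4; with overall charge -1, Co is +3.
Group 9 minus oxidation state +3 gives a d⁶ configuration for Co³⁺.
Electron filling gives t2g^6 e_g^0.
Orbital CFSE = 6(-0.4) + 0(0.6) = -2.4Δ₀ = -2.4 × 19190 = -46056 cm⁻¹.
Pairing penalty: 3 pairs vs 1 in the high-spin reference → 2 extra × P = 31480 cm⁻¹.
Combining: -46056 + 31480 = -14576 cm⁻¹.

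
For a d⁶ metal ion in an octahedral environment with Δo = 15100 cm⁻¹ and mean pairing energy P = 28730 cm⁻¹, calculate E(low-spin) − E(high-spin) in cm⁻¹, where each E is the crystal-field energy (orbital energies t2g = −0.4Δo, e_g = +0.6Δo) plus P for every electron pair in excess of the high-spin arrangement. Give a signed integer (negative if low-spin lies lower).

27260

High-spin: t2g^4 e_g^2, CFSE = -0.4Δo = -6040 cm⁻¹.
Low-spin t2g^6 e_g^0 gives -2.4Δo = -36240 cm⁻¹, but forming 2 extra pairs costs 2P = 57460 cm⁻¹, so E(LS) = -36240 + 57460 = 21220 cm⁻¹.
Thus E(LS) − E(HS) = 27260 cm⁻¹.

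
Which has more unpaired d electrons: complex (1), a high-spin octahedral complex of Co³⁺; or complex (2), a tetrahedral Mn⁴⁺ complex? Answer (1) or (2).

(1)

(1): Group 9 minus oxidation state +3 gives a d⁶ configuration for Co³⁺; t₂g⁴ eg² → 4 unpaired.
(2): Mn⁴⁺: group 7, so d-count = 7 − 4 = 3; Tetrahedral splitting is small, so the complex is high-spin; e^2 t2^1 → 3 unpaired.
So (1) has more unpaired electrons.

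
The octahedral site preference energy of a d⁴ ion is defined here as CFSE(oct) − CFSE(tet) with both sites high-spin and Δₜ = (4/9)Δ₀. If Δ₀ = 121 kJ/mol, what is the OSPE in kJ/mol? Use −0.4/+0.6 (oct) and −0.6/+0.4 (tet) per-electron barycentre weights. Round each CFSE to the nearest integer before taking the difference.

Octahedral high-spin t₂g³ eg¹: CFSE = -0.6 × 121 = -73 kJ/mol.
Tetrahedral e² t₂² gives -0.4Δₜ = -0.4 × (4/9) × 121 = -22 kJ/mol.
OSPE = CFSE(oct) − CFSE(tet) = -73 − (-22) = -51 kJ/mol.

-51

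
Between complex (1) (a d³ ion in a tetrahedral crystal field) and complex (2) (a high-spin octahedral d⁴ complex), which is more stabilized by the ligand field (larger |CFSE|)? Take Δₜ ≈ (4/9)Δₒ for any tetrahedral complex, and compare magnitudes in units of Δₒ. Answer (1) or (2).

(2)

(1): Tetrahedral fields are weak (Δₜ ≈ 4/9 Δₒ), so electrons fill high-spin; e² t₂¹, CFSE = -0.8Δₜ ≈ -0.36Δₒ.
(2): t₂g³ eg¹, CFSE = -0.6Δₒ.
So (2) has the larger |CFSE|.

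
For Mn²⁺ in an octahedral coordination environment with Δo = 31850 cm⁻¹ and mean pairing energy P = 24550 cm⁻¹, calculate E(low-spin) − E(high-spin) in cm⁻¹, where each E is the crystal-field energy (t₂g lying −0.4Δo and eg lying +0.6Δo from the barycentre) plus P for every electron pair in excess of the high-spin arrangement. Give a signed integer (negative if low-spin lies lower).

Mn sits in group 7; removing 2 electrons leaves Mn²⁺ with 7 − 2 = 5 d electrons.
In the high-spin limit (t₂g³ eg²) the orbital term is 0.0Δo = 0 cm⁻¹, with no excess pairing.
Low-spin t₂g⁵ eg⁰ gives -2.0Δo = -63700 cm⁻¹, but forming 2 extra pairs costs 2P = 49100 cm⁻¹, so E(LS) = -63700 + 49100 = -14600 cm⁻¹.
Thus E(LS) − E(HS) = -14600 cm⁻¹.

-14600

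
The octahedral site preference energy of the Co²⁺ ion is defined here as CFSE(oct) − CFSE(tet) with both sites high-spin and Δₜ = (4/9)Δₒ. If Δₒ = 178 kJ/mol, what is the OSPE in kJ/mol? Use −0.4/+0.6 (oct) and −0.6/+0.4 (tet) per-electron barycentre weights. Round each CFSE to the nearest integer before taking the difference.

Co sits in group 9; removing 2 electrons leaves Co²⁺ with 9 − 2 = 7 d electrons.
Octahedral high-spin t2g^5 e_g^2: CFSE = -0.8 × 178 = -142 kJ/mol.
Tetrahedral: e^4 t2^3, CFSE = 4(−0.6) + 3(+0.4) = -1.2Δₜ = -1.2 × (4/9) × 178 = -95 kJ/mol.
OSPE = CFSE(oct) − CFSE(tet) = -142 − (-95) = -47 kJ/mol.

-47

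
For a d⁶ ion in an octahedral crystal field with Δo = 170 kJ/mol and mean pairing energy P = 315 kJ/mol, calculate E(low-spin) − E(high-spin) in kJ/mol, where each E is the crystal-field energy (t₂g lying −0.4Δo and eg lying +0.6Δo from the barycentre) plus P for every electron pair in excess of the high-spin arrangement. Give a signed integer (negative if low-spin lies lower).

High-spin d⁶ fills as t₂g⁴ eg² with CFSE 4(−0.4) + 2(+0.6) = -0.4Δo = -68 kJ/mol.
Low-spin t₂g⁶ eg⁰ gives -2.4Δo = -408 kJ/mol, but forming 2 extra pairs costs 2P = 630 kJ/mol, so E(LS) = -408 + 630 = 222 kJ/mol.
Thus E(LS) − E(HS) = 290 kJ/mol.

290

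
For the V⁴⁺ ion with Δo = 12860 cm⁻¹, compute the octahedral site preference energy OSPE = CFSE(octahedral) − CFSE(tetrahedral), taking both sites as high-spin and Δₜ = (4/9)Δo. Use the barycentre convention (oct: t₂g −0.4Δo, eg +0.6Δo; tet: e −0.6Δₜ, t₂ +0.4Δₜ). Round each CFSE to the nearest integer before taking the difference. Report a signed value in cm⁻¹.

-1715

V sits in group 5; removing 4 electrons leaves V⁴⁺ with 5 − 4 = 1 d electrons.
In an octahedral site d¹ (HS) is t2g^1 e_g^0, giving CFSE(oct) = -0.4Δo = -5144 cm⁻¹.
In a tetrahedral site the filling is e^1 t2^0: CFSE(tet) = -0.6Δₜ = -0.6 × (4/9)(12860) = -3429 cm⁻¹.
OSPE = CFSE(oct) − CFSE(tet) = -5144 − (-3429) = -1715 cm⁻¹.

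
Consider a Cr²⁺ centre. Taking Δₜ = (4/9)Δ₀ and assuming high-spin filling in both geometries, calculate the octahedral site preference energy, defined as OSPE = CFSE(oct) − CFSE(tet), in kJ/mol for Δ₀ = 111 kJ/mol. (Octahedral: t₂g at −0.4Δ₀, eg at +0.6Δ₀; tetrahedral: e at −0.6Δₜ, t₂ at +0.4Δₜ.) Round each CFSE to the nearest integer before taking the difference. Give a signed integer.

-47

Cr is in group 6, so Cr²⁺ is d⁴ (6 − 2 = 4).
In an octahedral site d⁴ (HS) is t2g^3 e_g^1, giving CFSE(oct) = -0.6Δ₀ = -67 kJ/mol.
In a tetrahedral site the filling is e^2 t2^2: CFSE(tet) = -0.4Δₜ = -0.4 × (4/9)(111) = -20 kJ/mol.
OSPE = -67 − (-20) = -47 kJ/mol.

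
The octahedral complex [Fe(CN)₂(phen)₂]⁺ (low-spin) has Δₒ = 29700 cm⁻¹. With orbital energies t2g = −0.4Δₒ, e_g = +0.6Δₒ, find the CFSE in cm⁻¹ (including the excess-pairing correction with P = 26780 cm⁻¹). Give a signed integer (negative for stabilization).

Ligand charges: 2×(-1) from CN⁻ and 2×(+0) from phen sum to -2; with overall charge +1, Fe is +3.
Fe is in group 8, so Fe³⁺ is d⁵ (8 − 3 = 5).
Electron filling gives t2g^5 e_g^0.
Orbital CFSE = 5(-0.4) + 0(0.6) = -2.0Δₒ = -2.0 × 29700 = -59400 cm⁻¹.
Relative to high-spin t2g^3 e_g^2 (0 paired), the low-spin configuration has 2 additional pairs, contributing +2 × 26780 = +53560 cm⁻¹.
Combining: -59400 + 53560 = -5840 cm⁻¹.

-5840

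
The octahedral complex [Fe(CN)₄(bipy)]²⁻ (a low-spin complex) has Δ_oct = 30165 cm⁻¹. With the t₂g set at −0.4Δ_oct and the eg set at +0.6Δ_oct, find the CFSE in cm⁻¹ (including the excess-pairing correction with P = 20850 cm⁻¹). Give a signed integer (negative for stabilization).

-30696

Ligand charges: 4×(-1) from CN⁻ and 1×(+0) from bipy sum to -4; with overall charge -2, Fe is +2.
Fe sits in group 8; removing 2 electrons leaves Fe²⁺ with 8 − 2 = 6 d electrons.
Configuration: t₂g⁶ eg⁰.
Orbital CFSE = 6(-0.4) + 0(0.6) = -2.4Δ_oct = -2.4 × 30165 = -72396 cm⁻¹.
Relative to high-spin t₂g⁴ eg² (1 paired), the low-spin configuration has 2 additional pairs, contributing +2 × 20850 = +41700 cm⁻¹.
Overall CFSE = -72396 + 41700 = -30696 cm⁻¹.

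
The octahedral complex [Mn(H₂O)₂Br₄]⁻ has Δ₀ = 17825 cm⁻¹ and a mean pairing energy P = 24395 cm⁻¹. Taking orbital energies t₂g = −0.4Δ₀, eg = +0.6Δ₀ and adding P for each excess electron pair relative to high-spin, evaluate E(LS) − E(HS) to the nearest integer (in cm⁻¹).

6570

Ligand charges: 2×(+0) from H₂O and 4×(-1) from Br⁻ sum to -4; with overall charge -1, Mn is +3.
Mn sits in group 7; removing 3 electrons leaves Mn³⁺ with 7 − 3 = 4 d electrons.
High-spin: t₂g³ eg¹, CFSE = -0.6Δ₀ = -10695 cm⁻¹.
Low-spin t₂g⁴ eg⁰ gives -1.6Δ₀ = -28520 cm⁻¹, but forming 1 extra pair costs 1P = 24395 cm⁻¹, so E(LS) = -28520 + 24395 = -4125 cm⁻¹.
Thus E(LS) − E(HS) = 6570 cm⁻¹.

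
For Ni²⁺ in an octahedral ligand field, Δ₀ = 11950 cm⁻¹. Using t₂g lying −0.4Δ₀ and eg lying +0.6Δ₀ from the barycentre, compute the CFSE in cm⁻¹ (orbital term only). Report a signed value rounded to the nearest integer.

-14340

Group 10 minus oxidation state +2 gives a d⁸ configuration for Ni²⁺.
The d⁸ electrons fill as t₂g⁶ eg².
Orbital CFSE = 6(-0.4) + 2(0.6) = -1.2Δ₀ = -1.2 × 11950 = -14340 cm⁻¹.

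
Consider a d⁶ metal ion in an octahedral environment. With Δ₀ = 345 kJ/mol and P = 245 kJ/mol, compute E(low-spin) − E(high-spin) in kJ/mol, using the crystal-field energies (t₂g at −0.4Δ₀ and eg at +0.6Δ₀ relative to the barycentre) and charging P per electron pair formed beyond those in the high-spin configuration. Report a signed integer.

In the high-spin limit (t₂g⁴ eg²) the orbital term is -0.4Δ₀ = -138 kJ/mol, with no excess pairing.
For low-spin the configuration is t₂g⁶ eg⁰: orbital energy -2.4 × 345 = -828 kJ/mol, and 2 additional pairs relative to high-spin add 490 kJ/mol, giving -338 kJ/mol.
E(LS) − E(HS) = -338 − (-138) = -200 kJ/mol.

-200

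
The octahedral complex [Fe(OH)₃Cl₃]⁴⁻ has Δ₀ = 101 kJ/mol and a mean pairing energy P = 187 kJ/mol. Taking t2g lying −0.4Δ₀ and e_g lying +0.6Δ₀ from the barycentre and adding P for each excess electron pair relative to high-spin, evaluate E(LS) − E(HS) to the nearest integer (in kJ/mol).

172

Ligand charges: 3×(-1) from OH⁻ and 3×(-1) from Cl⁻ sum to -6; with overall charge -4, Fe is +2.
Fe is in group 8, so Fe²⁺ is d⁶ (8 − 2 = 6).
In the high-spin limit (t2g^4 e_g^2) the orbital term is -0.4Δ₀ = -40 kJ/mol, with no excess pairing.
For low-spin the configuration is t2g^6 e_g^0: orbital energy -2.4 × 101 = -242 kJ/mol, and 2 additional pairs relative to high-spin add 374 kJ/mol, giving 132 kJ/mol.
Thus E(LS) − E(HS) = 172 kJ/mol.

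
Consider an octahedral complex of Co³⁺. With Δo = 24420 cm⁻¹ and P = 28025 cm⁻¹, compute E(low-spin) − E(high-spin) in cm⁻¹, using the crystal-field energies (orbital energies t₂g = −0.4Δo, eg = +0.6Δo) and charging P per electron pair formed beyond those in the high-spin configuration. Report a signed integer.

7210

Co sits in group 9; removing 3 electrons leaves Co³⁺ with 9 − 3 = 6 d electrons.
High-spin d⁶ fills as t₂g⁴ eg² with CFSE 4(−0.4) + 2(+0.6) = -0.4Δo = -9768 cm⁻¹.
Low-spin t₂g⁶ eg⁰ gives -2.4Δo = -58608 cm⁻¹, but forming 2 extra pairs costs 2P = 56050 cm⁻¹, so E(LS) = -58608 + 56050 = -2558 cm⁻¹.
The difference is -2558 − (-9768) = 7210 cm⁻¹, so high-spin lies lower.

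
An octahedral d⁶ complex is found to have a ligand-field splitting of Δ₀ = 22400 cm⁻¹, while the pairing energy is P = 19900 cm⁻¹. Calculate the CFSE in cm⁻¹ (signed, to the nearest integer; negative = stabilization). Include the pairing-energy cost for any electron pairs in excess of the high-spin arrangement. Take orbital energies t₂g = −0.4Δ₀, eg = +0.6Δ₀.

-13960

Here Δ₀ > P (22400 > 19900), so the low-spin state is favoured.
Configuration: t₂g⁶ eg⁰.
Orbital CFSE = -2.4Δ₀ = -2.4 × 22400 = -53760 cm⁻¹.
Excess pairs vs high-spin: 3 − 1 = 2; pairing cost = +39800 cm⁻¹.
Net CFSE = -53760 + 39800 = -13960 cm⁻¹.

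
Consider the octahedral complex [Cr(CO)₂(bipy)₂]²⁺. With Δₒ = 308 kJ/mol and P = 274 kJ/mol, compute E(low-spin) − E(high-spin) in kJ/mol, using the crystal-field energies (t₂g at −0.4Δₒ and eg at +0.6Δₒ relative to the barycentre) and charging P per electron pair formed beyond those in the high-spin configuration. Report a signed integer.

Ligand charges: 2×(+0) from CO and 2×(+0) from bipy sum to +0; with overall charge +2, Cr is +2.
Cr²⁺: group 6, so d-count = 6 − 2 = 4.
In the high-spin limit (t₂g³ eg¹) the orbital term is -0.6Δₒ = -185 kJ/mol, with no excess pairing.
Low-spin: t₂g⁴ eg⁰, orbital CFSE = -1.6Δₒ = -493 kJ/mol; plus 1 excess pair × P = +274 kJ/mol; total -219 kJ/mol.
Thus E(LS) − E(HS) = -34 kJ/mol.

-34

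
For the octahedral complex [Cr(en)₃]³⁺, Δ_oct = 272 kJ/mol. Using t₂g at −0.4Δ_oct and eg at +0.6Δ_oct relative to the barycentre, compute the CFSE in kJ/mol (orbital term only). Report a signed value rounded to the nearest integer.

-326

en is neutral, so the +3 overall charge sits on Cr: oxidation state +3.
Cr is in group 6, so Cr³⁺ is d³ (6 − 3 = 3).
For octahedral d³ the high- and low-spin configurations coincide.
The d³ electrons fill as t₂g³ eg⁰.
Orbital CFSE = 3(-0.4) + 0(0.6) = -1.2Δ_oct = -1.2 × 272 = -326 kJ/mol.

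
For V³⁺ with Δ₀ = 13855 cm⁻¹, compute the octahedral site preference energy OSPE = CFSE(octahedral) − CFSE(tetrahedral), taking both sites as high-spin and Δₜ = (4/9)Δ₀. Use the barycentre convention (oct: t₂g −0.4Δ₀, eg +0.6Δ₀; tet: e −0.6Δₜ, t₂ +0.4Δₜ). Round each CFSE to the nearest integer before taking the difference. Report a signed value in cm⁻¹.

-3695

Group 5 minus oxidation state +3 gives a d² configuration for V³⁺.
In an octahedral site d² (HS) is t2g^2 e_g^0, giving CFSE(oct) = -0.8Δ₀ = -11084 cm⁻¹.
Tetrahedral e^2 t2^0 gives -1.2Δₜ = -1.2 × (4/9) × 13855 = -7389 cm⁻¹.
Subtracting, OSPE = -11084 − (-7389) = -3695 cm⁻¹.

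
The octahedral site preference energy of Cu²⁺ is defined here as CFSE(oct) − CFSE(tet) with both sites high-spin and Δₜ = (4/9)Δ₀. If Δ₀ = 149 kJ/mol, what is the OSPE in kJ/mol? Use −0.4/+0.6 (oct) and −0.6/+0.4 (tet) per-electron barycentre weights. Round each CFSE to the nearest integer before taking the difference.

Cu²⁺: group 11, so d-count = 11 − 2 = 9.
Octahedral high-spin t₂g⁶ eg³: CFSE = -0.6 × 149 = -89 kJ/mol.
In a tetrahedral site the filling is e⁴ t₂⁵: CFSE(tet) = -0.4Δₜ = -0.4 × (4/9)(149) = -26 kJ/mol.
OSPE = CFSE(oct) − CFSE(tet) = -89 − (-26) = -63 kJ/mol.

-63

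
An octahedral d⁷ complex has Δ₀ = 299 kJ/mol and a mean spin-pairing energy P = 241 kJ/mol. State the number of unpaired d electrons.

With Δ₀ > P the complex is low-spin.
That gives t2g^6 e_g^1.
Unpaired electrons: 1.

1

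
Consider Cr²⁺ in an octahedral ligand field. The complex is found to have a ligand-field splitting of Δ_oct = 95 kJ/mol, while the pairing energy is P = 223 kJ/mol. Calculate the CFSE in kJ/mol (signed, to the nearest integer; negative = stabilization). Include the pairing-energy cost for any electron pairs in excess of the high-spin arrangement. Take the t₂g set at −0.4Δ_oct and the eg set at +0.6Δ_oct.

-57

Cr²⁺: group 6, so d-count = 6 − 2 = 4.
Here Δ_oct < P (95 < 223), so the high-spin state is favoured.
Filling d⁴ accordingly: t₂g³ eg¹.
Orbital CFSE = -0.6Δ_oct = -0.6 × 95 = -57 kJ/mol.
High-spin has no excess pairs, so no pairing correction applies.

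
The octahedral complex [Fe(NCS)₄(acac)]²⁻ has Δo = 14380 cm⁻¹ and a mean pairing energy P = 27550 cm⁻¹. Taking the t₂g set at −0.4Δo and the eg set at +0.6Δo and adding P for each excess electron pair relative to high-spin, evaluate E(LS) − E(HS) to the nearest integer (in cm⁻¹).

Ligand charges: 4×(-1) from NCS⁻ and 1×(-1) from acac⁻ sum to -5; with overall charge -2, Fe is +3.
Group 8 minus oxidation state +3 gives a d⁵ configuration for Fe³⁺.
High-spin d⁵ fills as t₂g³ eg² with CFSE 3(−0.4) + 2(+0.6) = 0.0Δo = 0 cm⁻¹.
For low-spin the configuration is t₂g⁵ eg⁰: orbital energy -2.0 × 14380 = -28760 cm⁻¹, and 2 additional pairs relative to high-spin add 55100 cm⁻¹, giving 26340 cm⁻¹.
E(LS) − E(HS) = 26340 − (0) = 26340 cm⁻¹.

26340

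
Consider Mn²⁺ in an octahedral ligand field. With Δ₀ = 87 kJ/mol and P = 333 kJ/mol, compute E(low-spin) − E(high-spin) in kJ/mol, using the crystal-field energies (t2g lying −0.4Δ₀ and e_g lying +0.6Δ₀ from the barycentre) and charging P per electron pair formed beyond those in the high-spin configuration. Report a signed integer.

Group 7 minus oxidation state +2 gives a d⁵ configuration for Mn²⁺.
In the high-spin limit (t2g^3 e_g^2) the orbital term is 0.0Δ₀ = 0 kJ/mol, with no excess pairing.
Low-spin t2g^5 e_g^0 gives -2.0Δ₀ = -174 kJ/mol, but forming 2 extra pairs costs 2P = 666 kJ/mol, so E(LS) = -174 + 666 = 492 kJ/mol.
The difference is 492 − (0) = 492 kJ/mol, so high-spin lies lower.

492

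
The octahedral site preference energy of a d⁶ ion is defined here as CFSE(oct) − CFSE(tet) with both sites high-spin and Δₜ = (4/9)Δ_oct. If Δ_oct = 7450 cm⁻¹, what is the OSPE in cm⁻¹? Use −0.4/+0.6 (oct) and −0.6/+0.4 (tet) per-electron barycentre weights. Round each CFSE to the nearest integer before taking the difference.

In an octahedral site d⁶ (HS) is t₂g⁴ eg², giving CFSE(oct) = -0.4Δ_oct = -2980 cm⁻¹.
Tetrahedral: e³ t₂³, CFSE = 3(−0.6) + 3(+0.4) = -0.6Δₜ = -0.6 × (4/9) × 7450 = -1987 cm⁻¹.
OSPE = CFSE(oct) − CFSE(tet) = -2980 − (-1987) = -993 cm⁻¹.

-993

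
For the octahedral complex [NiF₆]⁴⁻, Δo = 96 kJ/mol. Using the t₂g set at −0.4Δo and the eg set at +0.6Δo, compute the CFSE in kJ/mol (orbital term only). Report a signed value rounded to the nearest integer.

-115

Each F⁻ contributes -1; 6 × (-1) = -6. With overall charge -4, Ni is in the +2 oxidation state.
Ni²⁺: group 10, so d-count = 10 − 2 = 8.
Configuration: t₂g⁶ eg².
The orbital stabilization is -1.2Δo = -1.2 × 96 = -115 kJ/mol.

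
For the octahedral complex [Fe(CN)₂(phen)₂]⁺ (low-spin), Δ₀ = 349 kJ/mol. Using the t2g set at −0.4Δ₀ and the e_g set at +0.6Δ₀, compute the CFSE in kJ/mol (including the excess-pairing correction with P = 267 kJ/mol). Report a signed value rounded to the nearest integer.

Ligand charges: 2×(-1) from CN⁻ and 2×(+0) from phen sum to -2; with overall charge +1, Fe is +3.
Fe is in group 8, so Fe³⁺ is d⁵ (8 − 3 = 5).
Electron filling gives t2g^5 e_g^0.
Orbital CFSE = 5(-0.4) + 0(0.6) = -2.0Δ₀ = -2.0 × 349 = -698 kJ/mol.
Relative to high-spin t2g^3 e_g^2 (0 paired), the low-spin configuration has 2 additional pairs, contributing +2 × 267 = +534 kJ/mol.
Overall CFSE = -698 + 534 = -164 kJ/mol.

-164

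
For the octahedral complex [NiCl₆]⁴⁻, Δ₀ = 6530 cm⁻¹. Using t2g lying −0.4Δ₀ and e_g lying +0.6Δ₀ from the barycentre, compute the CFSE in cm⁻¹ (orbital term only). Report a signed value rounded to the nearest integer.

-7836

Each Cl⁻ contributes -1; 6 × (-1) = -6. With overall charge -4, Ni is in the +2 oxidation state.
Ni²⁺: group 10, so d-count = 10 − 2 = 8.
Electron filling gives t2g^6 e_g^2.
Orbital CFSE = 6(-0.4) + 2(0.6) = -1.2Δ₀ = -1.2 × 6530 = -7836 cm⁻¹.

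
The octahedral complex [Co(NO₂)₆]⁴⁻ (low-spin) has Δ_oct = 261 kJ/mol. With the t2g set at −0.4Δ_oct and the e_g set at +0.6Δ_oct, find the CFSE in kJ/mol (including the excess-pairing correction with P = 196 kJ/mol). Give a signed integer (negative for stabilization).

Each NO₂⁻ contributes -1; 6 × (-1) = -6. With overall charge -4, Co is in the +2 oxidation state.
Group 9 minus oxidation state +2 gives a d⁷ configuration for Co²⁺.
The d⁷ electrons fill as t2g^6 e_g^1.
Orbital CFSE = 6(-0.4) + 1(0.6) = -1.8Δ_oct = -1.8 × 261 = -470 kJ/mol.
Pairing penalty: 3 pairs vs 2 in the high-spin reference → 1 extra × P = 196 kJ/mol.
Combining: -470 + 196 = -274 kJ/mol.

-274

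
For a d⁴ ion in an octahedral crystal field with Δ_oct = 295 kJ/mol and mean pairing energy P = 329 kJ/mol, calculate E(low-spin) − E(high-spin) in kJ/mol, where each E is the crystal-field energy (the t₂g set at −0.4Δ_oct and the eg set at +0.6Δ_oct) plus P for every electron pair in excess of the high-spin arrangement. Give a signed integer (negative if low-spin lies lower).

34

High-spin d⁴ fills as t₂g³ eg¹ with CFSE 3(−0.4) + 1(+0.6) = -0.6Δ_oct = -177 kJ/mol.
Low-spin: t₂g⁴ eg⁰, orbital CFSE = -1.6Δ_oct = -472 kJ/mol; plus 1 excess pair × P = +329 kJ/mol; total -143 kJ/mol.
Thus E(LS) − E(HS) = 34 kJ/mol.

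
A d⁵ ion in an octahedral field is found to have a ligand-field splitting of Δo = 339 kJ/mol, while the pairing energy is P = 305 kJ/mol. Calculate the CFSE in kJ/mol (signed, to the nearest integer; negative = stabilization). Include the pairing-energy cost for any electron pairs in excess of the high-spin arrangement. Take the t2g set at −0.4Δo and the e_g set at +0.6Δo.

-68

Δo > P, so pairing is preferred: the ground state is low-spin.
Configuration: t2g^5 e_g^0.
Orbital CFSE = -2.0Δo = -2.0 × 339 = -678 kJ/mol.
Excess pairs vs high-spin: 2 − 0 = 2; pairing cost = +610 kJ/mol.
Net CFSE = -678 + 610 = -68 kJ/mol.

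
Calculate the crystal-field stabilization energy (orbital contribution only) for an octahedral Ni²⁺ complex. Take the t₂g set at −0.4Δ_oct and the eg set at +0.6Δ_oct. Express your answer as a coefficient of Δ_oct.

-1.2 Δ_oct

Ni is in group 10, so Ni²⁺ is d⁸ (10 − 2 = 8).
Configuration: t₂g⁶ eg².
CFSE = 6(-0.4Δ_oct) + 2(0.6Δ_oct) = -2.4Δ_oct + 1.2Δ_oct = -1.2Δ_oct.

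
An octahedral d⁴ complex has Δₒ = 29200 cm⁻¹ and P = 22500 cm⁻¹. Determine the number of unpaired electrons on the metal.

Δₒ > P, so pairing is preferred: the ground state is low-spin.
That gives t2g^4 e_g^0.
Unpaired electrons: 2.

2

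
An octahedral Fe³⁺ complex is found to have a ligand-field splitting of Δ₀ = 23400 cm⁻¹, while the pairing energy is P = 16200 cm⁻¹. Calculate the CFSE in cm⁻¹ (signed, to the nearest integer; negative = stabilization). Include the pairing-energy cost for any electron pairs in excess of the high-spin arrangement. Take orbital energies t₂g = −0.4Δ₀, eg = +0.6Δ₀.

-14400

Fe sits in group 8; removing 3 electrons leaves Fe³⁺ with 8 − 3 = 5 d electrons.
With Δ₀ > P the complex is low-spin.
Filling d⁵ accordingly: t₂g⁵ eg⁰.
Orbital CFSE = -2.0Δ₀ = -2.0 × 23400 = -46800 cm⁻¹.
Excess pairs vs high-spin: 2 − 0 = 2; pairing cost = +32400 cm⁻¹.
Net CFSE = -46800 + 32400 = -14400 cm⁻¹.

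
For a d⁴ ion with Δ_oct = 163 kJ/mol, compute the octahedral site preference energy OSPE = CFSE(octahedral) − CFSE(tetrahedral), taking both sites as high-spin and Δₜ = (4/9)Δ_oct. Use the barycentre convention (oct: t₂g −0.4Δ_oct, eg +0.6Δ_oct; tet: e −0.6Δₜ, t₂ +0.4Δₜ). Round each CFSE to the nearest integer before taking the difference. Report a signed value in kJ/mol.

-69

In an octahedral site d⁴ (HS) is t₂g³ eg¹, giving CFSE(oct) = -0.6Δ_oct = -98 kJ/mol.
In a tetrahedral site the filling is e² t₂²: CFSE(tet) = -0.4Δₜ = -0.4 × (4/9)(163) = -29 kJ/mol.
OSPE = CFSE(oct) − CFSE(tet) = -98 − (-29) = -69 kJ/mol.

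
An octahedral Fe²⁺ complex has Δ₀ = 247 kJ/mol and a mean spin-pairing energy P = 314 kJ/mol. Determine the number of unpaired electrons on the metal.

4

Fe is in group 8, so Fe²⁺ is d⁶ (8 − 2 = 6).
Δ₀ < P, so pairing is avoided: the ground state is high-spin.
Filling d⁶ accordingly: t2g^4 e_g^2.
Unpaired electrons: 4.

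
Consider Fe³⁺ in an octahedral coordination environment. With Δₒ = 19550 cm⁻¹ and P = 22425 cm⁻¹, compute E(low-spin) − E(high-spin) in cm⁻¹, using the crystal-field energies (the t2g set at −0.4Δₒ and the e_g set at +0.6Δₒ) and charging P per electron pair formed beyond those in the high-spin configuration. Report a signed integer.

5750

Group 8 minus oxidation state +3 gives a d⁵ configuration for Fe³⁺.
High-spin: t2g^3 e_g^2, CFSE = 0.0Δₒ = 0 cm⁻¹.
Low-spin t2g^5 e_g^0 gives -2.0Δₒ = -39100 cm⁻¹, but forming 2 extra pairs costs 2P = 44850 cm⁻¹, so E(LS) = -39100 + 44850 = 5750 cm⁻¹.
The difference is 5750 − (0) = 5750 cm⁻¹, so high-spin lies lower.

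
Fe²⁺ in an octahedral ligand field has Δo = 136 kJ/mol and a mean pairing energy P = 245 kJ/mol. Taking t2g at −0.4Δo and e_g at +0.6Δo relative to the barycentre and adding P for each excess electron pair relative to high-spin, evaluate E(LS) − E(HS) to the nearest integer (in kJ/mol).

218

Group 8 minus oxidation state +2 gives a d⁶ configuration for Fe²⁺.
In the high-spin limit (t2g^4 e_g^2) the orbital term is -0.4Δo = -54 kJ/mol, with no excess pairing.
Low-spin: t2g^6 e_g^0, orbital CFSE = -2.4Δo = -326 kJ/mol; plus 2 excess pairs × P = +490 kJ/mol; total 164 kJ/mol.
Thus E(LS) − E(HS) = 218 kJ/mol.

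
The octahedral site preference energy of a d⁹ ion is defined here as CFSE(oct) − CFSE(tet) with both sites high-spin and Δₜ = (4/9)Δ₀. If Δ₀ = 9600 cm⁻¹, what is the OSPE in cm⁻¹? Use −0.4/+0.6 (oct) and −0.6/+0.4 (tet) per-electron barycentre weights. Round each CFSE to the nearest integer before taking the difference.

-4053

Octahedral high-spin t2g^6 e_g^3: CFSE = -0.6 × 9600 = -5760 cm⁻¹.
In a tetrahedral site the filling is e^4 t2^5: CFSE(tet) = -0.4Δₜ = -0.4 × (4/9)(9600) = -1707 cm⁻¹.
Subtracting, OSPE = -5760 − (-1707) = -4053 cm⁻¹.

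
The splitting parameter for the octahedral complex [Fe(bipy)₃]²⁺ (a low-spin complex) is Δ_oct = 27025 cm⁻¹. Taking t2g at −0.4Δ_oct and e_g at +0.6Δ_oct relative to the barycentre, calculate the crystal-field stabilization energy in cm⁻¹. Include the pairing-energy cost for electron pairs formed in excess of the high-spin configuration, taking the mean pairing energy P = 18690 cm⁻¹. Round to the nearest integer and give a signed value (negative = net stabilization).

-27480

bipy is neutral, so the +2 overall charge sits on Fe: oxidation state +2.
Fe sits in group 8; removing 2 electrons leaves Fe²⁺ with 8 − 2 = 6 d electrons.
The d⁶ electrons fill as t2g^6 e_g^0.
Orbital CFSE = 6(-0.4) + 0(0.6) = -2.4Δ_oct = -2.4 × 27025 = -64860 cm⁻¹.
Pairing penalty: 3 pairs vs 1 in the high-spin reference → 2 extra × P = 37380 cm⁻¹.
Net CFSE = -64860 + 37380 = -27480 cm⁻¹.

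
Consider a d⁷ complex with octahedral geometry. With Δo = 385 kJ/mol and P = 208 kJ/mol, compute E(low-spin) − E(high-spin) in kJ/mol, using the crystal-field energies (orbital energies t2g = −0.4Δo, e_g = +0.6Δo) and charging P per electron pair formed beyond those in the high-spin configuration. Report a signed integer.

-177

High-spin d⁷ fills as t2g^5 e_g^2 with CFSE 5(−0.4) + 2(+0.6) = -0.8Δo = -308 kJ/mol.
For low-spin the configuration is t2g^6 e_g^1: orbital energy -1.8 × 385 = -693 kJ/mol, and 1 additional pair relative to high-spin adds 208 kJ/mol, giving -485 kJ/mol.
The difference is -485 − (-308) = -177 kJ/mol, so low-spin lies lower.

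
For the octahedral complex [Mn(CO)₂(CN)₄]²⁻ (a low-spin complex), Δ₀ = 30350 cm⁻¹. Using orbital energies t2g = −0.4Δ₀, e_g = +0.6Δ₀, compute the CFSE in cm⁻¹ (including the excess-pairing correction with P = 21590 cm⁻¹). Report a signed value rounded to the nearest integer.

-17520

Ligand charges: 2×(+0) from CO and 4×(-1) from CN⁻ sum to -4; with overall charge -2, Mn is +2.
Mn sits in group 7; removing 2 electrons leaves Mn²⁺ with 7 − 2 = 5 d electrons.
Electron filling gives t2g^5 e_g^0.
Orbital CFSE = 5(-0.4) + 0(0.6) = -2.0Δ₀ = -2.0 × 30350 = -60700 cm⁻¹.
High-spin d⁵ would be t2g^3 e_g^2 with 0 pairs; low-spin has 2, so 2 excess pairs cost +2P = +43180 cm⁻¹.
Net CFSE = -60700 + 43180 = -17520 cm⁻¹.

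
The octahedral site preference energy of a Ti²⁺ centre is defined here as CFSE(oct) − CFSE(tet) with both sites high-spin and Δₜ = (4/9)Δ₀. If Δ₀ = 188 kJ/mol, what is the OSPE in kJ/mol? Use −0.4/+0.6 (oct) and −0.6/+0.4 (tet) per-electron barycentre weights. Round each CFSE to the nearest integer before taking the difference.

-50

Ti is in group 4, so Ti²⁺ is d² (4 − 2 = 2).
In an octahedral site d² (HS) is t₂g² eg⁰, giving CFSE(oct) = -0.8Δ₀ = -150 kJ/mol.
In a tetrahedral site the filling is e² t₂⁰: CFSE(tet) = -1.2Δₜ = -1.2 × (4/9)(188) = -100 kJ/mol.
OSPE = CFSE(oct) − CFSE(tet) = -150 − (-100) = -50 kJ/mol.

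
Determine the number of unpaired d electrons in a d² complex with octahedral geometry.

Configuration: t₂g² eg⁰, giving 2 unpaired electrons.

2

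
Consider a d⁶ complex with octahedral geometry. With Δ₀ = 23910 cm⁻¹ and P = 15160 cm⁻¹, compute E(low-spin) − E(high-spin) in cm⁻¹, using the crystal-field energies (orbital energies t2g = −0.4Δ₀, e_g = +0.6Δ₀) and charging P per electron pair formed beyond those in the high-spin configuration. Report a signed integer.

-17500

In the high-spin limit (t2g^4 e_g^2) the orbital term is -0.4Δ₀ = -9564 cm⁻¹, with no excess pairing.
Low-spin: t2g^6 e_g^0, orbital CFSE = -2.4Δ₀ = -57384 cm⁻¹; plus 2 excess pairs × P = +30320 cm⁻¹; total -27064 cm⁻¹.
E(LS) − E(HS) = -27064 − (-9564) = -17500 cm⁻¹.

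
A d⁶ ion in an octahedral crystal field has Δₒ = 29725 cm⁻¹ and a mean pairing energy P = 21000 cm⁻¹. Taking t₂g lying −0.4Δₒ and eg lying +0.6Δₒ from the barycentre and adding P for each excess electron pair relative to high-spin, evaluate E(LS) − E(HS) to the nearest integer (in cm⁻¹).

-17450

High-spin: t₂g⁴ eg², CFSE = -0.4Δₒ = -11890 cm⁻¹.
For low-spin the configuration is t₂g⁶ eg⁰: orbital energy -2.4 × 29725 = -71340 cm⁻¹, and 2 additional pairs relative to high-spin add 42000 cm⁻¹, giving -29340 cm⁻¹.
Thus E(LS) − E(HS) = -17450 cm⁻¹.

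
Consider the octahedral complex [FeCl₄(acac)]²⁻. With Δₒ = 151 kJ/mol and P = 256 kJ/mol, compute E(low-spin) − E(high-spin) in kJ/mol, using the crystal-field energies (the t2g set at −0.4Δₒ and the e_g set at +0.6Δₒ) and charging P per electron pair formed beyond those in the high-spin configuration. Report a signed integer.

Ligand charges: 4×(-1) from Cl⁻ and 1×(-1) from acac⁻ sum to -5; with overall charge -2, Fe is +3.
Fe sits in group 8; removing 3 electrons leaves Fe³⁺ with 8 − 3 = 5 d electrons.
High-spin: t2g^3 e_g^2, CFSE = 0.0Δₒ = 0 kJ/mol.
For low-spin the configuration is t2g^5 e_g^0: orbital energy -2.0 × 151 = -302 kJ/mol, and 2 additional pairs relative to high-spin add 512 kJ/mol, giving 210 kJ/mol.
E(LS) − E(HS) = 210 − (0) = 210 kJ/mol.

210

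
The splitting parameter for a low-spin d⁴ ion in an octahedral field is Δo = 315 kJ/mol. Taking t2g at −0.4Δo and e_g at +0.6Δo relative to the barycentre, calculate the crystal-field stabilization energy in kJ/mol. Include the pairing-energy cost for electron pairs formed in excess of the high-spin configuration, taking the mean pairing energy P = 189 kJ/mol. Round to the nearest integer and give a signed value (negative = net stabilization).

Electron filling gives t2g^4 e_g^0.
Orbital CFSE = 4(-0.4) + 0(0.6) = -1.6Δo = -1.6 × 315 = -504 kJ/mol.
Relative to high-spin t2g^3 e_g^1 (0 paired), the low-spin configuration has 1 additional pair, contributing +1 × 189 = +189 kJ/mol.
Net CFSE = -504 + 189 = -315 kJ/mol.

-315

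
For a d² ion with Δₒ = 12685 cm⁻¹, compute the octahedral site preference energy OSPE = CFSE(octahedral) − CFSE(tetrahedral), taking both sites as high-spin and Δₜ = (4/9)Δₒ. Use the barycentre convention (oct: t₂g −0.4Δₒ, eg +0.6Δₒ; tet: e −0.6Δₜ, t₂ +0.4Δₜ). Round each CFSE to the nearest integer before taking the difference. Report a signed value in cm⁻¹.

-3383

Octahedral (high-spin): t₂g² eg⁰, CFSE = 2(−0.4) + 0(+0.6) = -0.8Δₒ = -0.8 × 12685 = -10148 cm⁻¹.
Tetrahedral: e² t₂⁰, CFSE = 2(−0.6) + 0(+0.4) = -1.2Δₜ = -1.2 × (4/9) × 12685 = -6765 cm⁻¹.
OSPE = CFSE(oct) − CFSE(tet) = -10148 − (-6765) = -3383 cm⁻¹.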